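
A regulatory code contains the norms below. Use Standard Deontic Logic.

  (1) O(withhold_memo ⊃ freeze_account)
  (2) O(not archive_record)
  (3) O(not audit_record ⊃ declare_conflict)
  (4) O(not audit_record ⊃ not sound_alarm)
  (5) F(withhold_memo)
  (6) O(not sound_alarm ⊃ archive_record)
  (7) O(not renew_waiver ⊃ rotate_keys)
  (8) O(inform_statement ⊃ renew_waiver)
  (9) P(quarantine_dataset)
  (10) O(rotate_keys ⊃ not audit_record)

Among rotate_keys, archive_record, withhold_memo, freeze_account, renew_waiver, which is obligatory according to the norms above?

Premise 2 states O(not archive_record) outright.
The contrapositive of premise 6 (O(not sound_alarm ⊃ archive_record)) is O(not archive_record ⊃ sound_alarm), and O(not archive_record) is already established, so O(sound_alarm).
Premise 4, O(not audit_record ⊃ not sound_alarm), contraposes to O(sound_alarm ⊃ audit_record); with O(sound_alarm) we get O(audit_record).
The contrapositive of premise 10 (O(rotate_keys ⊃ not audit_record)) is O(audit_record ⊃ not rotate_keys), and O(audit_record) is already established, so O(not rotate_keys).
The contrapositive of premise 7 (O(not renew_waiver ⊃ rotate_keys)) is O(not rotate_keys ⊃ renew_waiver), and O(not rotate_keys) is already established, so O(renew_waiver).
So O(renew_waiver) holds — renew_waiver is obligatory. None of the other listed options is made obligatory by any chain of premises.

renew_waiver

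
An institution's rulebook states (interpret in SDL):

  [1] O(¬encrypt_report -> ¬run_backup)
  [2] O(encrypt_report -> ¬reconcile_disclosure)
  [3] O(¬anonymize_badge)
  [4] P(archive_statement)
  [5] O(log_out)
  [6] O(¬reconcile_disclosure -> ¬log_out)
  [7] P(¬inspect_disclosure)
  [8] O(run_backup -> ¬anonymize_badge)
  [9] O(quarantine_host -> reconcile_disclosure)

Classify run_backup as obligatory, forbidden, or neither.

From premise 5 we have O(log_out).
The contrapositive of premise 6 (O(¬reconcile_disclosure -> ¬log_out)) is O(log_out -> reconcile_disclosure), and O(log_out) is already established, so O(reconcile_disclosure).
The contrapositive of premise 2 (O(encrypt_report -> ¬reconcile_disclosure)) is O(reconcile_disclosure -> ¬encrypt_report), and O(reconcile_disclosure) is already established, so O(¬encrypt_report).
Premise 1 is O(¬encrypt_report -> ¬run_backup); since O(¬encrypt_report), deontic closure gives O(¬run_backup).
Premises 3, 4, 7, 8, 9 do not contribute to this derivation.
Thus O(¬run_backup), which is F(run_backup): run_backup is forbidden.

Forbidden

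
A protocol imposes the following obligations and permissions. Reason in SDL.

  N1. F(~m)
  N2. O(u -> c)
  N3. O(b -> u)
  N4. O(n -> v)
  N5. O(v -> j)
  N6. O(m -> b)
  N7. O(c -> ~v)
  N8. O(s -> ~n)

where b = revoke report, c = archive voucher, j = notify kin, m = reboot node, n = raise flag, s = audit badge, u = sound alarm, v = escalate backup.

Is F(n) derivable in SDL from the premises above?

Premise 1, F(~m), is equivalent to O(m).
Premise 6 is O(m -> b); since O(m), deontic closure gives O(b).
From O(b) and premise 3, O(b -> u), we obtain O(u).
With premise 2, O(u -> c), the K-axiom yields O(c).
Applying K to premise 7 (O(c -> ~v)) and O(c) yields O(~v).
Premise 4, O(n -> v), contraposes to O(~v -> ~n); with O(~v) we get O(~n).
Premises 5, 8 do not contribute to this derivation.
So O(~n) holds, i.e. F(n). The claim follows.

Yes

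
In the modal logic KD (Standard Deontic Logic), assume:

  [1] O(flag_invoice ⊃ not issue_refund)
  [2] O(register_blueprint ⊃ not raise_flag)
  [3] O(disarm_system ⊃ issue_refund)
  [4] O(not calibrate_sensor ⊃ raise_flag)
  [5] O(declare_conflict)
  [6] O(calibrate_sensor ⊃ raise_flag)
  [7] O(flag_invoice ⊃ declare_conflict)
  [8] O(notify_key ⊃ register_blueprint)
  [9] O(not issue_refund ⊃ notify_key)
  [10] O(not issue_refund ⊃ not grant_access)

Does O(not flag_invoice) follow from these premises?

Yes

Premises 4 and 6 are O(not calibrate_sensor ⊃ raise_flag) and O(calibrate_sensor ⊃ raise_flag); every ideal world satisfies not calibrate_sensor or calibrate_sensor, so in either case raise_flag holds — hence O(raise_flag).
Premise 2, O(register_blueprint ⊃ not raise_flag), contraposes to O(raise_flag ⊃ not register_blueprint); with O(raise_flag) we get O(not register_blueprint).
Premise 8, O(notify_key ⊃ register_blueprint), contraposes to O(not register_blueprint ⊃ not notify_key); with O(not register_blueprint) we get O(not notify_key).
Premise 9, O(not issue_refund ⊃ notify_key), contraposes to O(not notify_key ⊃ issue_refund); with O(not notify_key) we get O(issue_refund).
Premise 1, O(flag_invoice ⊃ not issue_refund), contraposes to O(issue_refund ⊃ not flag_invoice); with O(issue_refund) we get O(not flag_invoice).
Premises 3, 5, 7, 10 do not contribute to this derivation.
So O(not flag_invoice) follows.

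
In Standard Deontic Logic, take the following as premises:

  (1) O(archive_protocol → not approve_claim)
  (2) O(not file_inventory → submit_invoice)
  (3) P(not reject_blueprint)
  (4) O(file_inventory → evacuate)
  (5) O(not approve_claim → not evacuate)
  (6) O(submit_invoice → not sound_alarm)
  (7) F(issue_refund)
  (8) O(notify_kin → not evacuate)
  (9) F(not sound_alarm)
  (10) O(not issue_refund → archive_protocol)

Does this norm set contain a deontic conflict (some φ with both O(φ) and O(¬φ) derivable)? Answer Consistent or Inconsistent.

Inconsistent

Premise 7 is F(issue_refund), i.e. O(not issue_refund).
Applying K to premise 10 (O(not issue_refund → archive_protocol)) and O(not issue_refund) yields O(archive_protocol).
From O(archive_protocol) and premise 1, O(archive_protocol → not approve_claim), we obtain O(not approve_claim).
Premise 5 is O(not approve_claim → not evacuate); since O(not approve_claim), deontic closure gives O(not evacuate).
Premise 4 is O(file_inventory → evacuate); contrapositively O(not evacuate → not file_inventory). Since O(not evacuate) holds, K gives O(not file_inventory).
Applying K to premise 2 (O(not file_inventory → submit_invoice)) and O(not file_inventory) yields O(submit_invoice).
From O(submit_invoice) and premise 6, O(submit_invoice → not sound_alarm), we obtain O(not sound_alarm).
Yet premise 9 is F(not sound_alarm), i.e. O(sound_alarm).
We now have both O(not sound_alarm) and O(sound_alarm) — sound_alarm is simultaneously obligatory and forbidden, violating the D-axiom.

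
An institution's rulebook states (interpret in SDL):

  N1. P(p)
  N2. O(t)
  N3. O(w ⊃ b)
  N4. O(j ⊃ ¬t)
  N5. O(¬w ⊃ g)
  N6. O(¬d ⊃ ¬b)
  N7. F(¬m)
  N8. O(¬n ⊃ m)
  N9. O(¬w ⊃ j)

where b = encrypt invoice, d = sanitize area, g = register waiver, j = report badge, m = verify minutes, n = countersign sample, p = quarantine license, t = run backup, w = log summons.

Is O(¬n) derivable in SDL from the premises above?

Premise 8 is O(¬n ⊃ m); even if O(m) held, inferring O(¬n) would be affirming the consequent — invalid.
No other premise forces O(¬n). An ideal world satisfying every premise can still have ¬n false, so O(¬n) is not derivable.

No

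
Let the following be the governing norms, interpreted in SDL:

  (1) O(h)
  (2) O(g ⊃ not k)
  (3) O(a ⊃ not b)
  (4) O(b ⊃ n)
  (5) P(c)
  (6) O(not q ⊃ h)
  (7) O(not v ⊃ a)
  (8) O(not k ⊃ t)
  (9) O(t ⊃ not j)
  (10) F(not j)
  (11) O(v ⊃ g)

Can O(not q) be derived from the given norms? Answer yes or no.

No

Premise 6 is O(not q ⊃ h); even if O(h) held, inferring O(not q) would be affirming the consequent — invalid.
No other premise forces O(not q). An ideal world satisfying every premise can still have not q false, so O(not q) is not derivable.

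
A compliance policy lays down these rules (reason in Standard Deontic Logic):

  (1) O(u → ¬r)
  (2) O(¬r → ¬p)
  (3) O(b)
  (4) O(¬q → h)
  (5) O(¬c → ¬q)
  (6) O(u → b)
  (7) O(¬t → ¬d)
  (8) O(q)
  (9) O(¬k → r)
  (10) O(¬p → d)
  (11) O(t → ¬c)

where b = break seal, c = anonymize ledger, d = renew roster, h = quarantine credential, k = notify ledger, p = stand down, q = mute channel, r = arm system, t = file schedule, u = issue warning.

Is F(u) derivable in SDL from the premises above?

Yes

Premise 8 gives O(q).
Premise 5, O(¬c → ¬q), contraposes to O(q → c); with O(q) we get O(c).
The contrapositive of premise 11 (O(t → ¬c)) is O(c → ¬t), and O(c) is already established, so O(¬t).
With premise 7, O(¬t → ¬d), the K-axiom yields O(¬d).
Premise 10, O(¬p → d), contraposes to O(¬d → p); with O(¬d) we get O(p).
Premise 2 is O(¬r → ¬p); contrapositively O(p → r). Since O(p) holds, K gives O(r).
Premise 1, O(u → ¬r), contraposes to O(r → ¬u); with O(r) we get O(¬u).
Premises 3, 4, 6, 9 do not contribute to this derivation.
So O(¬u) holds, i.e. F(u). The claim follows.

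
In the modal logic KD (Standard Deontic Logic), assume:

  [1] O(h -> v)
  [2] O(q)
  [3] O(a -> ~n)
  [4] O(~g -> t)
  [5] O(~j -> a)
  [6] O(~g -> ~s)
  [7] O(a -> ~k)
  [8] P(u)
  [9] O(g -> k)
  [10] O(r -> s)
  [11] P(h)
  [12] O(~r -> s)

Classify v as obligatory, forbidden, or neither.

Premise 1 is O(h -> v), but O(h) is not derivable from the premises (the permission P(h) asserts only ~O(~h), not O(h)), so it does not yield O(v).
No premise or chain of K-axiom applications forces O(v), and none forces O(~v). So v is neither obligatory nor forbidden under these norms.

Neither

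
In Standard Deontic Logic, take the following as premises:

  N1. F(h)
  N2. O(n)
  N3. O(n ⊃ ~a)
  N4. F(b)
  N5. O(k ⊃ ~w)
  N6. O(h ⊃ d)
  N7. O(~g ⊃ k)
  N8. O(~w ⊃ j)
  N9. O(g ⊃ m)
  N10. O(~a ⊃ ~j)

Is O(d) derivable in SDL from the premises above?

Premise 6 is O(h ⊃ d), but O(h) is not derivable from the premises, so it does not yield O(d).
No other premise forces O(d). An ideal world satisfying every premise can still have d false, so O(d) is not derivable.

No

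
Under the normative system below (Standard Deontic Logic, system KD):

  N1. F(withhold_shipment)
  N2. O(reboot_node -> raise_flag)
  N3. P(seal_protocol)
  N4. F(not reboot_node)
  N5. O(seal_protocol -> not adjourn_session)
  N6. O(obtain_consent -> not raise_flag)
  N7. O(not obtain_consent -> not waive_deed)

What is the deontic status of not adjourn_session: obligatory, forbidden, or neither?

Neither

Premise 5 is O(seal_protocol -> not adjourn_session), but O(seal_protocol) is not derivable from the premises (the permission P(seal_protocol) asserts only not O(not seal_protocol), not O(seal_protocol)), so it does not yield O(not adjourn_session).
No premise or chain of K-axiom applications forces O(not adjourn_session), and none forces O(adjourn_session). So not adjourn_session is neither obligatory nor forbidden under these norms.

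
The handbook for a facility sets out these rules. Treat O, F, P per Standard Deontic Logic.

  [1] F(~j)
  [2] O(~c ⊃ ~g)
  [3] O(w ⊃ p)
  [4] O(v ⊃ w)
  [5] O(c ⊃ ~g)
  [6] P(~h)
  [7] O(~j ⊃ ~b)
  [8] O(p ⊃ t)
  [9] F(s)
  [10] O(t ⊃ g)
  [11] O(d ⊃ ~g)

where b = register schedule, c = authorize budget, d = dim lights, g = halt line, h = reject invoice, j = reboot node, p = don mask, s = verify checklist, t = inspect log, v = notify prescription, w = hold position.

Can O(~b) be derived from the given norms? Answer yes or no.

Premise 7 is O(~j ⊃ ~b), but O(~j) is not derivable from the premises, so it does not yield O(~b).
No other premise forces O(~b). An ideal world satisfying every premise can still have ~b false, so O(~b) is not derivable.

No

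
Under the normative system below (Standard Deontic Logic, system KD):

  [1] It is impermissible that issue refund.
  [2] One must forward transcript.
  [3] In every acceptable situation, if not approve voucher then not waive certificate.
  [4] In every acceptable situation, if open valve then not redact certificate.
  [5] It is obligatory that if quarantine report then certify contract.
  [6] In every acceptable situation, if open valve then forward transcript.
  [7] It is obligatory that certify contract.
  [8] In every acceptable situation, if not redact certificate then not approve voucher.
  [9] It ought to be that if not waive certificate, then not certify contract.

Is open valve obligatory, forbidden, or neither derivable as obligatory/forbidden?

From premise 7 we have O(certify_contract).
Premise 9, O(¬waive_certificate → ¬certify_contract), contraposes to O(certify_contract → waive_certificate); with O(certify_contract) we get O(waive_certificate).
The contrapositive of premise 3 (O(¬approve_voucher → ¬waive_certificate)) is O(waive_certificate → approve_voucher), and O(waive_certificate) is already established, so O(approve_voucher).
Premise 8, O(¬redact_certificate → ¬approve_voucher), contraposes to O(approve_voucher → redact_certificate); with O(approve_voucher) we get O(redact_certificate).
Premise 4 is O(open_valve → ¬redact_certificate); contrapositively O(redact_certificate → ¬open_valve). Since O(redact_certificate) holds, K gives O(¬open_valve).
Premises 1, 2, 5, 6 do not contribute to this derivation.
Thus O(¬open_valve), which is F(open_valve): open_valve is forbidden.

Forbidden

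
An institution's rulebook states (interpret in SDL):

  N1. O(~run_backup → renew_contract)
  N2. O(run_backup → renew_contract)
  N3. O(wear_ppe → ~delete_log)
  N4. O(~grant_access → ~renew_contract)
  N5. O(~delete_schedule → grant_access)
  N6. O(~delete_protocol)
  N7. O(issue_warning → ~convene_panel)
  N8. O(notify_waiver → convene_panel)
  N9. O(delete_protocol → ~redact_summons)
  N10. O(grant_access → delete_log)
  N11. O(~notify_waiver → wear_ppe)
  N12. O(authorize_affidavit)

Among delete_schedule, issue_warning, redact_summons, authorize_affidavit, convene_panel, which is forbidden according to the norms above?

Premises 2 and 1 cover both cases: O(run_backup → renew_contract) and O(~run_backup → renew_contract). Since run_backup ∨ ~run_backup is a tautology, O(renew_contract) follows.
Premise 4, O(~grant_access → ~renew_contract), contraposes to O(renew_contract → grant_access); with O(renew_contract) we get O(grant_access).
With premise 10, O(grant_access → delete_log), the K-axiom yields O(delete_log).
Premise 3 is O(wear_ppe → ~delete_log); contrapositively O(delete_log → ~wear_ppe). Since O(delete_log) holds, K gives O(~wear_ppe).
Premise 11, O(~notify_waiver → wear_ppe), contraposes to O(~wear_ppe → notify_waiver); with O(~wear_ppe) we get O(notify_waiver).
Premise 8 is O(notify_waiver → convene_panel); since O(notify_waiver), deontic closure gives O(convene_panel).
The contrapositive of premise 7 (O(issue_warning → ~convene_panel)) is O(convene_panel → ~issue_warning), and O(convene_panel) is already established, so O(~issue_warning).
So O(~issue_warning) holds, i.e. issue_warning is forbidden. None of the other listed options is forbidden under the premises.

issue_warning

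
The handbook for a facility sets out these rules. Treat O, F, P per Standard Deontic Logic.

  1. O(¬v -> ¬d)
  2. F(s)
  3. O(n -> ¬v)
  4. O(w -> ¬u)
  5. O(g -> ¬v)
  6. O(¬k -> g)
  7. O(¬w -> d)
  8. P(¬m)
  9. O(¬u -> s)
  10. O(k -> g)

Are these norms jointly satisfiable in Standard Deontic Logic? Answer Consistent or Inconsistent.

Inconsistent

Premises 10 and 6 are O(k -> g) and O(¬k -> g); every ideal world satisfies k or ¬k, so in either case g holds — hence O(g).
With premise 5, O(g -> ¬v), the K-axiom yields O(¬v).
Premise 1 is O(¬v -> ¬d); since O(¬v), deontic closure gives O(¬d).
Premise 7, O(¬w -> d), contraposes to O(¬d -> w); with O(¬d) we get O(w).
With premise 4, O(w -> ¬u), the K-axiom yields O(¬u).
Premise 9 is O(¬u -> s); since O(¬u), deontic closure gives O(s).
However, F(s) at premise 2 amounts to O(¬s).
We now have both O(s) and O(¬s) — s is simultaneously obligatory and forbidden, violating the D-axiom.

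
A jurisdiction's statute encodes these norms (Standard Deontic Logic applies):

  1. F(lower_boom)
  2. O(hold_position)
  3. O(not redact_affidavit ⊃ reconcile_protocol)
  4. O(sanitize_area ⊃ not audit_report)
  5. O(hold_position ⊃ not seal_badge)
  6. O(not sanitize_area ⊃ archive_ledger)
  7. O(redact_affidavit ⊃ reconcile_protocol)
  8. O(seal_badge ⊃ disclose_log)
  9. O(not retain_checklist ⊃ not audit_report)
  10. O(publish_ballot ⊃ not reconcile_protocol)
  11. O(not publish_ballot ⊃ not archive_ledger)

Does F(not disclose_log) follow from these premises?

No

Premise 8 is O(seal_badge ⊃ disclose_log), but O(seal_badge) is not derivable from the premises, so it does not yield O(disclose_log).
No other premise forces O(disclose_log). An ideal world satisfying every premise can still have not disclose_log true, so F(not disclose_log) is not derivable.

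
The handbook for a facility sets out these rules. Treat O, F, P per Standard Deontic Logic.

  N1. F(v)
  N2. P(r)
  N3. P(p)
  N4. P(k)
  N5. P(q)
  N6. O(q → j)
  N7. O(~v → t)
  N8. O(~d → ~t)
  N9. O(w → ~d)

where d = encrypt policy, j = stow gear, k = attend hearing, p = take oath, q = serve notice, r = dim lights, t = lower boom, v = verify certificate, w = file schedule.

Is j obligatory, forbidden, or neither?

Neither

Premise 6 is O(q → j), but O(q) is not derivable from the premises (the permission P(q) asserts only ~O(~q), not O(q)), so it does not yield O(j).
No premise or chain of K-axiom applications forces O(j), and none forces O(~j). So j is neither obligatory nor forbidden under these norms.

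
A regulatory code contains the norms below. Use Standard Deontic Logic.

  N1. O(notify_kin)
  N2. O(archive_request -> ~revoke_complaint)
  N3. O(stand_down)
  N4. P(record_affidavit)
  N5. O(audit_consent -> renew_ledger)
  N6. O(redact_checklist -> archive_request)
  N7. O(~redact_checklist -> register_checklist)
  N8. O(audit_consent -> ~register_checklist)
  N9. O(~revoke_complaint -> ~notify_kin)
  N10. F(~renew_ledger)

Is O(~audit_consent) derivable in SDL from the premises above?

Yes

Premise 1 states O(notify_kin) outright.
The contrapositive of premise 9 (O(~revoke_complaint -> ~notify_kin)) is O(notify_kin -> revoke_complaint), and O(notify_kin) is already established, so O(revoke_complaint).
Premise 2, O(archive_request -> ~revoke_complaint), contraposes to O(revoke_complaint -> ~archive_request); with O(revoke_complaint) we get O(~archive_request).
Premise 6, O(redact_checklist -> archive_request), contraposes to O(~archive_request -> ~redact_checklist); with O(~archive_request) we get O(~redact_checklist).
From O(~redact_checklist) and premise 7, O(~redact_checklist -> register_checklist), we obtain O(register_checklist).
The contrapositive of premise 8 (O(audit_consent -> ~register_checklist)) is O(register_checklist -> ~audit_consent), and O(register_checklist) is already established, so O(~audit_consent).
Premises 3, 4, 5, 10 do not contribute to this derivation.
So O(~audit_consent) follows.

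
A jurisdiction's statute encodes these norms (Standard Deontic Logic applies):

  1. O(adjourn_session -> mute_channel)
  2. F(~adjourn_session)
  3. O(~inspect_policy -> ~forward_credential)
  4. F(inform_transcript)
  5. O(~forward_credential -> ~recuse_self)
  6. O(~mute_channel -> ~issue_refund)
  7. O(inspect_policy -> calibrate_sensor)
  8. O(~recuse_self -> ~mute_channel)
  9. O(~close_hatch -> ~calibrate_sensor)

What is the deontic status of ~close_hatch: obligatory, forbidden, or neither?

Forbidden

Premise 2 is F(~adjourn_session), i.e. O(adjourn_session).
Premise 1 is O(adjourn_session -> mute_channel); since O(adjourn_session), deontic closure gives O(mute_channel).
The contrapositive of premise 8 (O(~recuse_self -> ~mute_channel)) is O(mute_channel -> recuse_self), and O(mute_channel) is already established, so O(recuse_self).
Premise 5, O(~forward_credential -> ~recuse_self), contraposes to O(recuse_self -> forward_credential); with O(recuse_self) we get O(forward_credential).
Premise 3 is O(~inspect_policy -> ~forward_credential); contrapositively O(forward_credential -> inspect_policy). Since O(forward_credential) holds, K gives O(inspect_policy).
Premise 7 is O(inspect_policy -> calibrate_sensor); since O(inspect_policy), deontic closure gives O(calibrate_sensor).
Premise 9, O(~close_hatch -> ~calibrate_sensor), contraposes to O(calibrate_sensor -> close_hatch); with O(calibrate_sensor) we get O(close_hatch).
Premises 4, 6 do not contribute to this derivation.
Thus O(close_hatch), which is F(~close_hatch): ~close_hatch is forbidden.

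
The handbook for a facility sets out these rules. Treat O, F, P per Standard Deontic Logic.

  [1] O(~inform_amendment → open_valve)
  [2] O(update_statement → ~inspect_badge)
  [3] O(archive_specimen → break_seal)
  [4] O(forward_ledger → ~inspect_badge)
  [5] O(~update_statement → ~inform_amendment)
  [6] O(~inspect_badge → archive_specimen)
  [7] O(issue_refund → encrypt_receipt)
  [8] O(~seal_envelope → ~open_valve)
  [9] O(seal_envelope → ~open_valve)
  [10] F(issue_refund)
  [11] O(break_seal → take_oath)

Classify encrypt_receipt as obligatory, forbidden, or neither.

Premise 7 is O(issue_refund → encrypt_receipt), but O(issue_refund) is not derivable from the premises, so it does not yield O(encrypt_receipt).
No premise or chain of K-axiom applications forces O(encrypt_receipt), and none forces O(~encrypt_receipt). So encrypt_receipt is neither obligatory nor forbidden under these norms.

Neither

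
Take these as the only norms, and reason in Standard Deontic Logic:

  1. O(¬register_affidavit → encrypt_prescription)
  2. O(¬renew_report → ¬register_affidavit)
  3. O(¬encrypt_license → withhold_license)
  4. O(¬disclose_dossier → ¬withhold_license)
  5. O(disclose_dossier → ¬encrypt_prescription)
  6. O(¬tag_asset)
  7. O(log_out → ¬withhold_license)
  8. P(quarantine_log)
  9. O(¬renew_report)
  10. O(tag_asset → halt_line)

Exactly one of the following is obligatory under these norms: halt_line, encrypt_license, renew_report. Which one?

encrypt_license

Premise 9 states O(¬renew_report) outright.
From O(¬renew_report) and premise 2, O(¬renew_report → ¬register_affidavit), we obtain O(¬register_affidavit).
Applying K to premise 1 (O(¬register_affidavit → encrypt_prescription)) and O(¬register_affidavit) yields O(encrypt_prescription).
Premise 5 is O(disclose_dossier → ¬encrypt_prescription); contrapositively O(encrypt_prescription → ¬disclose_dossier). Since O(encrypt_prescription) holds, K gives O(¬disclose_dossier).
Premise 4 is O(¬disclose_dossier → ¬withhold_license); since O(¬disclose_dossier), deontic closure gives O(¬withhold_license).
Premise 3, O(¬encrypt_license → withhold_license), contraposes to O(¬withhold_license → encrypt_license); with O(¬withhold_license) we get O(encrypt_license).
So O(encrypt_license) holds — encrypt_license is obligatory. None of the other listed options is made obligatory by any chain of premises.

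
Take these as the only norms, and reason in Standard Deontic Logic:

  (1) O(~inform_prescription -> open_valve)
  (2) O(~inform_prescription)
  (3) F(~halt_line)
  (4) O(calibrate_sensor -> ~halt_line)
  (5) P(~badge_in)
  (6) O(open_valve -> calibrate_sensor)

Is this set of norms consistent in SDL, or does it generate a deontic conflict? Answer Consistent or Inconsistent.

Inconsistent

Premise 3, F(~halt_line), is equivalent to O(halt_line).
The contrapositive of premise 4 (O(calibrate_sensor -> ~halt_line)) is O(halt_line -> ~calibrate_sensor), and O(halt_line) is already established, so O(~calibrate_sensor).
The contrapositive of premise 6 (O(open_valve -> calibrate_sensor)) is O(~calibrate_sensor -> ~open_valve), and O(~calibrate_sensor) is already established, so O(~open_valve).
The contrapositive of premise 1 (O(~inform_prescription -> open_valve)) is O(~open_valve -> inform_prescription), and O(~open_valve) is already established, so O(inform_prescription).
Yet premise 2 states O(~inform_prescription).
We now have both O(inform_prescription) and O(~inform_prescription) — inform_prescription is simultaneously obligatory and forbidden, violating the D-axiom.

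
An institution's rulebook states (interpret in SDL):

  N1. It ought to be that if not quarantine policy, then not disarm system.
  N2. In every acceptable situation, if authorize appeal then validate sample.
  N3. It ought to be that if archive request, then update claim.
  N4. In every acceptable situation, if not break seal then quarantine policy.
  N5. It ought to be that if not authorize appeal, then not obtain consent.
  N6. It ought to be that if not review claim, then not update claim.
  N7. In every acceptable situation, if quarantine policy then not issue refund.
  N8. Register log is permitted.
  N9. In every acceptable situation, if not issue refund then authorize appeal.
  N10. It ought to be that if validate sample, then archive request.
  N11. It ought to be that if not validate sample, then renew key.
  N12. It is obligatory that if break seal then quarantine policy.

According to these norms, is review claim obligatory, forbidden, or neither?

Premises 12 and 4 cover both cases: O(break_seal → quarantine_policy) and O(¬break_seal → quarantine_policy). Since break_seal ∨ ¬break_seal is a tautology, O(quarantine_policy) follows.
With premise 7, O(quarantine_policy → ¬issue_refund), the K-axiom yields O(¬issue_refund).
Applying K to premise 9 (O(¬issue_refund → authorize_appeal)) and O(¬issue_refund) yields O(authorize_appeal).
Applying K to premise 2 (O(authorize_appeal → validate_sample)) and O(authorize_appeal) yields O(validate_sample).
From O(validate_sample) and premise 10, O(validate_sample → archive_request), we obtain O(archive_request).
Applying K to premise 3 (O(archive_request → update_claim)) and O(archive_request) yields O(update_claim).
Premise 6, O(¬review_claim → ¬update_claim), contraposes to O(update_claim → review_claim); with O(update_claim) we get O(review_claim).
Premises 1, 5, 8, 11 do not contribute to this derivation.
Hence review_claim is obligatory.

Obligatory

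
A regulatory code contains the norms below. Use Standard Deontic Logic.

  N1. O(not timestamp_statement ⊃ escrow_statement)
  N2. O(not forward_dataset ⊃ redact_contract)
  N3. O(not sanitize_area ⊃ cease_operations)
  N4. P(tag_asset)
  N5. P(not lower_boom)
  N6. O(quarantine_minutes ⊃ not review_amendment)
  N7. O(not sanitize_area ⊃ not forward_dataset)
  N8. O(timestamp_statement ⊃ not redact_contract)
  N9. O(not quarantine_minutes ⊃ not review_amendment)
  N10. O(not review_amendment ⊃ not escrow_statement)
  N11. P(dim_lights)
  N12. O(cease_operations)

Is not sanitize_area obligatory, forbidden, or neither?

Forbidden

Premises 9 and 6 are O(not quarantine_minutes ⊃ not review_amendment) and O(quarantine_minutes ⊃ not review_amendment); every ideal world satisfies not quarantine_minutes or quarantine_minutes, so in either case not review_amendment holds — hence O(not review_amendment).
Applying K to premise 10 (O(not review_amendment ⊃ not escrow_statement)) and O(not review_amendment) yields O(not escrow_statement).
The contrapositive of premise 1 (O(not timestamp_statement ⊃ escrow_statement)) is O(not escrow_statement ⊃ timestamp_statement), and O(not escrow_statement) is already established, so O(timestamp_statement).
Premise 8 is O(timestamp_statement ⊃ not redact_contract); since O(timestamp_statement), deontic closure gives O(not redact_contract).
Premise 2, O(not forward_dataset ⊃ redact_contract), contraposes to O(not redact_contract ⊃ forward_dataset); with O(not redact_contract) we get O(forward_dataset).
Premise 7 is O(not sanitize_area ⊃ not forward_dataset); contrapositively O(forward_dataset ⊃ sanitize_area). Since O(forward_dataset) holds, K gives O(sanitize_area).
Premises 3, 4, 5, 11, 12 do not contribute to this derivation.
Thus O(sanitize_area), which is F(not sanitize_area): not sanitize_area is forbidden.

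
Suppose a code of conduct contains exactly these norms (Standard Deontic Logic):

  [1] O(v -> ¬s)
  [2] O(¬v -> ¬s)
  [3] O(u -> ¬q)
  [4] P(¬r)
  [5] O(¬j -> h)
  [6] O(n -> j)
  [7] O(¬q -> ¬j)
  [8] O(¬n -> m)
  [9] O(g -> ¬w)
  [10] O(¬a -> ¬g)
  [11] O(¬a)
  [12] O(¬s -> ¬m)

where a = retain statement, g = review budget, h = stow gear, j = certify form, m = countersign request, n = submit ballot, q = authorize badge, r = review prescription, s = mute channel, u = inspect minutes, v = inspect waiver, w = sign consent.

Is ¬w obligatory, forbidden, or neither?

Premise 9 is O(g -> ¬w), but O(g) is not derivable from the premises, so it does not yield O(¬w).
No premise or chain of K-axiom applications forces O(¬w), and none forces O(w). So ¬w is neither obligatory nor forbidden under these norms.

Neither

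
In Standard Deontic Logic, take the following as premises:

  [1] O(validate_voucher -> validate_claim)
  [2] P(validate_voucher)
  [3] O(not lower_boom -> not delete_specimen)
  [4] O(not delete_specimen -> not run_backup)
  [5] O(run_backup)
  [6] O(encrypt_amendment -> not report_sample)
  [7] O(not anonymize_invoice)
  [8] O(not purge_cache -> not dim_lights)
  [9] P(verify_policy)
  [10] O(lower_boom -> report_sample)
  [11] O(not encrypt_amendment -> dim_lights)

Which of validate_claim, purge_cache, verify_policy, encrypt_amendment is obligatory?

purge_cache

Premise 5 states O(run_backup) outright.
The contrapositive of premise 4 (O(not delete_specimen -> not run_backup)) is O(run_backup -> delete_specimen), and O(run_backup) is already established, so O(delete_specimen).
Premise 3, O(not lower_boom -> not delete_specimen), contraposes to O(delete_specimen -> lower_boom); with O(delete_specimen) we get O(lower_boom).
Applying K to premise 10 (O(lower_boom -> report_sample)) and O(lower_boom) yields O(report_sample).
Premise 6, O(encrypt_amendment -> not report_sample), contraposes to O(report_sample -> not encrypt_amendment); with O(report_sample) we get O(not encrypt_amendment).
With premise 11, O(not encrypt_amendment -> dim_lights), the K-axiom yields O(dim_lights).
The contrapositive of premise 8 (O(not purge_cache -> not dim_lights)) is O(dim_lights -> purge_cache), and O(dim_lights) is already established, so O(purge_cache).
So O(purge_cache) holds — purge_cache is obligatory. None of the other listed options is made obligatory by any chain of premises.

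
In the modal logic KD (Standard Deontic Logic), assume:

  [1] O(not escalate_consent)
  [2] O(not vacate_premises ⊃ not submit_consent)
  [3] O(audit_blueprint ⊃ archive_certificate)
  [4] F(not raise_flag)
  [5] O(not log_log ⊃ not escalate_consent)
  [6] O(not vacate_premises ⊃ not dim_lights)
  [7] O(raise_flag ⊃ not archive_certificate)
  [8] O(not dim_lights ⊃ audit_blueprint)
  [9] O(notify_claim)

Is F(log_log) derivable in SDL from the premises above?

No

Premise 5 is O(not log_log ⊃ not escalate_consent); even if O(not escalate_consent) held, inferring O(not log_log) would be affirming the consequent — invalid.
No other premise forces O(not log_log). An ideal world satisfying every premise can still have log_log true, so F(log_log) is not derivable.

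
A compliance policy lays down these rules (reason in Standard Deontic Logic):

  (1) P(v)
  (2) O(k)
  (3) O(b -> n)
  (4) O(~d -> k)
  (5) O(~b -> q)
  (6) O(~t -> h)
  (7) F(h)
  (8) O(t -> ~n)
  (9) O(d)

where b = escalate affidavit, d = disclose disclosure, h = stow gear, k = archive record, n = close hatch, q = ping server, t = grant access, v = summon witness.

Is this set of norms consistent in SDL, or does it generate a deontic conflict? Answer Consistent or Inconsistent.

Premise 4 is O(~d -> k); even if O(k) held, inferring O(~d) would be affirming the consequent — invalid.
So O(~d) is not derivable, and the apparent clash with O(d) does not arise.
A world satisfying every obligation exists (e.g. b=false, d=true, h=false, k=true, n=false, q=true, t=true, v=false); no atom is both obligatory and forbidden, so the set is consistent.

Consistent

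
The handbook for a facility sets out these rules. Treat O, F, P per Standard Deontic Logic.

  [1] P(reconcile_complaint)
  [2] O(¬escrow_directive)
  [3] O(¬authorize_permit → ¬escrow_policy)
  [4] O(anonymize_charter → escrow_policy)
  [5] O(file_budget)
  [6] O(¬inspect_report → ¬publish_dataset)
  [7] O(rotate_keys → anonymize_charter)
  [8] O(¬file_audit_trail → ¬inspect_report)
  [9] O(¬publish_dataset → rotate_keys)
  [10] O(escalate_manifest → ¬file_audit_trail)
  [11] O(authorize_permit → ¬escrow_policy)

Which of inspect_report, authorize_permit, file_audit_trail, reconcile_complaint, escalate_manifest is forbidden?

escalate_manifest

Premises 3 and 11 are O(¬authorize_permit → ¬escrow_policy) and O(authorize_permit → ¬escrow_policy); every ideal world satisfies ¬authorize_permit or authorize_permit, so in either case ¬escrow_policy holds — hence O(¬escrow_policy).
Premise 4 is O(anonymize_charter → escrow_policy); contrapositively O(¬escrow_policy → ¬anonymize_charter). Since O(¬escrow_policy) holds, K gives O(¬anonymize_charter).
Premise 7 is O(rotate_keys → anonymize_charter); contrapositively O(¬anonymize_charter → ¬rotate_keys). Since O(¬anonymize_charter) holds, K gives O(¬rotate_keys).
Premise 9, O(¬publish_dataset → rotate_keys), contraposes to O(¬rotate_keys → publish_dataset); with O(¬rotate_keys) we get O(publish_dataset).
Premise 6 is O(¬inspect_report → ¬publish_dataset); contrapositively O(publish_dataset → inspect_report). Since O(publish_dataset) holds, K gives O(inspect_report).
Premise 8, O(¬file_audit_trail → ¬inspect_report), contraposes to O(inspect_report → file_audit_trail); with O(inspect_report) we get O(file_audit_trail).
Premise 10 is O(escalate_manifest → ¬file_audit_trail); contrapositively O(file_audit_trail → ¬escalate_manifest). Since O(file_audit_trail) holds, K gives O(¬escalate_manifest).
So O(¬escalate_manifest) holds, i.e. escalate_manifest is forbidden. None of the other listed options is forbidden under the premises.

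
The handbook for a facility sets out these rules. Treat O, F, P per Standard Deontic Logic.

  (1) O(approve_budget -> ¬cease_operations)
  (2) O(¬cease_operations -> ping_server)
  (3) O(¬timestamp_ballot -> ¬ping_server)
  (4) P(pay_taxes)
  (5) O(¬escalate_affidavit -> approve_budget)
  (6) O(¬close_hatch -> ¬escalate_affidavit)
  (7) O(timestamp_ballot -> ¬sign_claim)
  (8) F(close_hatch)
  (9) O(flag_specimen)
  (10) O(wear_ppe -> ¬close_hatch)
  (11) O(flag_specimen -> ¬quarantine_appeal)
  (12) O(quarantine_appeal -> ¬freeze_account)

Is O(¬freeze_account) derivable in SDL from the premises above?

No

Premise 12 is O(quarantine_appeal -> ¬freeze_account), but O(quarantine_appeal) is not derivable from the premises, so it does not yield O(¬freeze_account).
No other premise forces O(¬freeze_account). An ideal world satisfying every premise can still have ¬freeze_account false, so O(¬freeze_account) is not derivable.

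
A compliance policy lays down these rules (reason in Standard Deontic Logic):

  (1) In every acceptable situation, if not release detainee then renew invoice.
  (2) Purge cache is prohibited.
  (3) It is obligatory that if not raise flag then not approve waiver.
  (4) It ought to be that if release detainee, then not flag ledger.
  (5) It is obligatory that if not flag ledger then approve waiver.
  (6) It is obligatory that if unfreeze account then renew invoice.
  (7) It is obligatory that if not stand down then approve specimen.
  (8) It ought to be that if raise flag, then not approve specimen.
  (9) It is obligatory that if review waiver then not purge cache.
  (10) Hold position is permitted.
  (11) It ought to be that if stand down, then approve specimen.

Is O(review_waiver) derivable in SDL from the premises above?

Premise 9 is O(review_waiver → ¬purge_cache); even if O(¬purge_cache) held, inferring O(review_waiver) would be affirming the consequent — invalid.
No other premise forces O(review_waiver). An ideal world satisfying every premise can still have review_waiver false, so O(review_waiver) is not derivable.

No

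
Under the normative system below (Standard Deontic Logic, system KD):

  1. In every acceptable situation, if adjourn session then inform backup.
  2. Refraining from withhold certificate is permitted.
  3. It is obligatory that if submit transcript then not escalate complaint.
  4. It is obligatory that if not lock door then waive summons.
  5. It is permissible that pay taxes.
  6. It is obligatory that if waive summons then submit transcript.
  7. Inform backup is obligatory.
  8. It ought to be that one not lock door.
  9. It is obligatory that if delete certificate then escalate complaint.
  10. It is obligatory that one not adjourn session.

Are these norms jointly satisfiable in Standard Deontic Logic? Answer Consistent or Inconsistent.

Consistent

Premise 1 is O(adjourn_session → inform_backup); even if O(inform_backup) held, inferring O(adjourn_session) would be affirming the consequent — invalid.
So O(adjourn_session) is not derivable, and the apparent clash with O(¬adjourn_session) does not arise.
A world satisfying every obligation exists (e.g. adjourn_session=false, delete_certificate=false, escalate_complaint=false, inform_backup=true, lock_door=false, pay_taxes=false, submit_transcript=true, waive_summons=true, withhold_certificate=false); no atom is both obligatory and forbidden, so the set is consistent.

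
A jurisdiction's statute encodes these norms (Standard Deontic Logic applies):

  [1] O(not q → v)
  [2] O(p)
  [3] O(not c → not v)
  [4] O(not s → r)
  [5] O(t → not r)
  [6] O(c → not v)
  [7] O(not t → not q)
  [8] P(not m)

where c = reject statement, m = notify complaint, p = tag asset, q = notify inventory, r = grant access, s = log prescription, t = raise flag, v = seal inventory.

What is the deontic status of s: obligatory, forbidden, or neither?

Premises 6 and 3 cover both cases: O(c → not v) and O(not c → not v). Since c ∨ not c is a tautology, O(not v) follows.
Premise 1, O(not q → v), contraposes to O(not v → q); with O(not v) we get O(q).
Premise 7 is O(not t → not q); contrapositively O(q → t). Since O(q) holds, K gives O(t).
Applying K to premise 5 (O(t → not r)) and O(t) yields O(not r).
The contrapositive of premise 4 (O(not s → r)) is O(not r → s), and O(not r) is already established, so O(s).
Premises 2, 8 do not contribute to this derivation.
Hence s is obligatory.

Obligatory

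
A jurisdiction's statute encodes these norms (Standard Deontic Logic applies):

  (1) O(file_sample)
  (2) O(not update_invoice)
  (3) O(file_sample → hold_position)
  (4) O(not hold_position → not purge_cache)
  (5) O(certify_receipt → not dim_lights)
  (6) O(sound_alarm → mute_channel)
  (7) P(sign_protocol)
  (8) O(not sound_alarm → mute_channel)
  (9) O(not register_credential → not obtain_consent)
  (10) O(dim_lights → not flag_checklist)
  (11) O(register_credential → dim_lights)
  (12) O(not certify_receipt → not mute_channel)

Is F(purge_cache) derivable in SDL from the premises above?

Premise 4 is O(not hold_position → not purge_cache), but O(not hold_position) is not derivable from the premises, so it does not yield O(not purge_cache).
No other premise forces O(not purge_cache). An ideal world satisfying every premise can still have purge_cache true, so F(purge_cache) is not derivable.

No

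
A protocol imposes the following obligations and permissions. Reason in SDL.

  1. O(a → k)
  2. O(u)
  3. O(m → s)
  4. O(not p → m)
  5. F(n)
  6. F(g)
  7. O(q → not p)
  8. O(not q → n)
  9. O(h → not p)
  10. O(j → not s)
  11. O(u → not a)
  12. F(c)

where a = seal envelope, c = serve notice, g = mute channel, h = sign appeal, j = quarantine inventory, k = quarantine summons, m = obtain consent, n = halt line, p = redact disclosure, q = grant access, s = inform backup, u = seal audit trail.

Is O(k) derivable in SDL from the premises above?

No

Premise 1 is O(a → k), but O(a) is not derivable from the premises, so it does not yield O(k).
No other premise forces O(k). An ideal world satisfying every premise can still have k false, so O(k) is not derivable.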